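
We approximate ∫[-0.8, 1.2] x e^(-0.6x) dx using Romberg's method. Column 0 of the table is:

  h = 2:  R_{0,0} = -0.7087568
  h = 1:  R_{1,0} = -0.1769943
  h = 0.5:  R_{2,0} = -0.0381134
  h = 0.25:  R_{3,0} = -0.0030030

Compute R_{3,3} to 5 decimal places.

0.00874

R_{1,1} = -0.1769943 + (-0.1769943 − (-0.7087568))/3 = 0.0002599
R_{2,1} = (4·(-0.0381134) − (-0.1769943)) / 3 = 0.0081802
R_{3,1} = -0.0030030 + (-0.0030030 − (-0.0381134))/3 = 0.0087005
R_{2,2} = 0.0081802 + (0.0081802 − 0.0002599)/15 = 0.0087082
R_{3,2} = (16·0.0087005 − 0.0081802) / 15 = 0.0087352
R_{3,3} = (64·0.0087352 − 0.0087082) / 63 = 0.0087356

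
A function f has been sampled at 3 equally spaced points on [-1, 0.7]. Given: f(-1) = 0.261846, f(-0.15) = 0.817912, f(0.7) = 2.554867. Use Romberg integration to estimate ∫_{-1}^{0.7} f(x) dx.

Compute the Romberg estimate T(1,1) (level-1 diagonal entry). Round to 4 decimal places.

T(0,0) (trapezoid, 1 panel, h=1.7000): 2.394206
T(1,0) (trapezoid, 2 panels, h=0.8500): 1.892328
T(1,1) = 1.892328 + (1.892328 − 2.394206)/3 = 1.725035

1.7250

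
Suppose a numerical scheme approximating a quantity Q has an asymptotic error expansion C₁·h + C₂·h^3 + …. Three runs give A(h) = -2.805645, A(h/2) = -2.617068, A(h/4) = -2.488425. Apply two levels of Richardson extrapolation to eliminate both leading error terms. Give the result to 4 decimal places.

First eliminate the h term (factor 2^1 = 2):
  B₁ = (2·(-2.617068) − (-2.805645))/1 = -2.428491
  B₂ = (2·(-2.488425) − (-2.617068))/1 = -2.359782
Then eliminate the h^3 term (factor 2^3 = 8):
  (8·(-2.359782) − (-2.428491))/7 = -2.349966

-2.3500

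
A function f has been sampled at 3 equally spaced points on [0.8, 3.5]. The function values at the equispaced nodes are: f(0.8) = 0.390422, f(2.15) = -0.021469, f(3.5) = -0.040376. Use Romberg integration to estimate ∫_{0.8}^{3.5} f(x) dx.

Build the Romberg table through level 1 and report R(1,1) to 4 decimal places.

0.1189

R(0,0) (trapezoid, 1 panel, h=2.7000): 0.472562
R(1,0) (trapezoid, 2 panels, h=1.3500): 0.207298
R(1,1) = 0.207298 + (0.207298 − 0.472562)/3 = 0.118877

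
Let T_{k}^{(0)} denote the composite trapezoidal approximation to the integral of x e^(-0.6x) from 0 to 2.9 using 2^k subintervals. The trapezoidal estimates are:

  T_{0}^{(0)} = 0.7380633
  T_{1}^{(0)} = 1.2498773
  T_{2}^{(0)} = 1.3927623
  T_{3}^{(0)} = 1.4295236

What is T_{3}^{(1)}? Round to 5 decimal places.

Richardson extrapolation on the trapezoidal column (denominator 4−1=3):
T_{3}^{(1)} = (4·1.4295236 − 1.3927623) / 3 = 1.4417774

1.44178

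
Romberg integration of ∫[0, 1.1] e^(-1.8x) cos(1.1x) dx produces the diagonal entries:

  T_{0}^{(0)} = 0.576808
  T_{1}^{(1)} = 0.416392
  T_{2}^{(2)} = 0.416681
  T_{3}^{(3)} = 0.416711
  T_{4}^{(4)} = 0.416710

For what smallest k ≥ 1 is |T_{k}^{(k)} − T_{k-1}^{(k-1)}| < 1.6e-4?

|T_{1}^{(1)} − T_{0}^{(0)}| = 0.160416 ≥ 1.6e-4
|T_{2}^{(2)} − T_{1}^{(1)}| = 0.000289 ≥ 1.6e-4
|T_{3}^{(3)} − T_{2}^{(2)}| = 0.000030 < 1.6e-4

k = 3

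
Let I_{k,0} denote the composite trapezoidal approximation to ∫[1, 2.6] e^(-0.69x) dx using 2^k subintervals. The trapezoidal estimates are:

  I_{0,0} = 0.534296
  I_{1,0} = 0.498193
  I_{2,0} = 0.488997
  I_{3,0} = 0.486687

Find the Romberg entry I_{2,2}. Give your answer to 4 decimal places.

I_{1,1} = (4·0.498193 − 0.534296) / 3 = 0.486159
I_{2,1} = 0.488997 + (0.488997 − 0.498193)/3 = 0.485932
I_{2,2} = 0.485932 + (0.485932 − 0.486159)/15 = 0.485917

0.4859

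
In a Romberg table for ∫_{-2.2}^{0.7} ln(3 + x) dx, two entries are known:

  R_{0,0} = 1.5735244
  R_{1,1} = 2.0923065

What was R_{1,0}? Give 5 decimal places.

1.96261

From R_{1,1} = (4·R_{1,0} − R_{0,0})/3, solve for R_{1,0}:
4·R_{1,0} = 3·2.0923065 + 1.5735244 = 7.8504439
R_{1,0} = 1.9626110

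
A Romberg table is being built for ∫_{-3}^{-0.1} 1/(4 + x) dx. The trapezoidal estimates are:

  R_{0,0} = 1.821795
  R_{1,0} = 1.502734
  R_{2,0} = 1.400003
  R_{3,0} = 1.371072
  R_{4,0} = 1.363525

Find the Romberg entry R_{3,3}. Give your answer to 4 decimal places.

1.3611

R_{1,1} = (4·1.502734 − 1.821795) / 3 = 1.396380
R_{2,1} = 1.400003 + (1.400003 − 1.502734)/3 = 1.365759
R_{3,1} = 1.371072 + (1.371072 − 1.400003)/3 = 1.361428
R_{2,2} = (16·1.365759 − 1.396380) / 15 = 1.363718
R_{3,2} = (16·1.361428 − 1.365759) / 15 = 1.361139
R_{3,3} = 1.361139 + (1.361139 − 1.363718)/63 = 1.361098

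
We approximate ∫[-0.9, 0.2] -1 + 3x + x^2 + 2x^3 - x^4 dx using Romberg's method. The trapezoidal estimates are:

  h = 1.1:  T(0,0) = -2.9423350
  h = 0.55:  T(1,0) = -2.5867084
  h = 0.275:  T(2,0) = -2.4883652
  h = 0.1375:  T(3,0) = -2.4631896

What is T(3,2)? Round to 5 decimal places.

-2.45475

T(2,1) = -2.4883652 + (-2.4883652 − (-2.5867084))/3 = -2.4555841
T(3,1) = -2.4631896 + (-2.4631896 − (-2.4883652))/3 = -2.4547977
T(3,2) = (16·(-2.4547977) − (-2.4555841)) / 15 = -2.4547453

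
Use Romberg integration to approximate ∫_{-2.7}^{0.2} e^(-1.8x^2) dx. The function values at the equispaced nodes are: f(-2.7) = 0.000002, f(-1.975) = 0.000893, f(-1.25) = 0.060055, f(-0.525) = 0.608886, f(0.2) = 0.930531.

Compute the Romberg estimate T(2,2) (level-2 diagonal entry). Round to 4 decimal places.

T(0,0) (trapezoid, 1 panel, h=2.9000): 1.349273
T(1,0) (trapezoid, 2 panels, h=1.4500): 0.761716
T(2,0) (trapezoid, 4 panels, h=0.7250): 0.822948
T(1,1) = 0.761716 + (0.761716 − 1.349273)/3 = 0.565864
T(2,1) = 0.822948 + (0.822948 − 0.761716)/3 = 0.843359
T(2,2) = 0.843359 + (0.843359 − 0.565864)/15 = 0.861859

0.8619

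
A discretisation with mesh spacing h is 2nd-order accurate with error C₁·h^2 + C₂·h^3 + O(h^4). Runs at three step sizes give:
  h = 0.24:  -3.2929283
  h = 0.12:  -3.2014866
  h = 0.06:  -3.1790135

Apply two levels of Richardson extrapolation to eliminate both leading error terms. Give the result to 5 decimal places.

First eliminate the h^2 term (factor 2^2 = 4):
  B₁ = (4·(-3.2014866) − (-3.2929283))/3 = -3.1710060
  B₂ = (4·(-3.1790135) − (-3.2014866))/3 = -3.1715225
Then eliminate the h^3 term (factor 2^3 = 8):
  (8·(-3.1715225) − (-3.1710060))/7 = -3.1715963

-3.17160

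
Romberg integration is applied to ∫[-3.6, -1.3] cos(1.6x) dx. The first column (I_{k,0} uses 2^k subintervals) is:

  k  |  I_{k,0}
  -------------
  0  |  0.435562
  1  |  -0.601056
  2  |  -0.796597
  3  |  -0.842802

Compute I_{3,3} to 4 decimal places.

Richardson extrapolation on the trapezoidal column (denominator 4−1=3):
I_{1,1} = -0.601056 + (-0.601056 − 0.435562)/3 = -0.946595
I_{2,1} = -0.796597 + (-0.796597 − (-0.601056))/3 = -0.861777
I_{3,1} = (4·(-0.842802) − (-0.796597)) / 3 = -0.858204
I_{2,2} = -0.861777 + (-0.861777 − (-0.946595))/15 = -0.856122
I_{3,2} = (16·(-0.858204) − (-0.861777)) / 15 = -0.857966
I_{3,3} = (64·(-0.857966) − (-0.856122)) / 63 = -0.857995

-0.8580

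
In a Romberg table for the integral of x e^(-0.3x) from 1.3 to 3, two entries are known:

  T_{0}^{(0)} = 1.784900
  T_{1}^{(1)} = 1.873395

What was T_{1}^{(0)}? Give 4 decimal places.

1.8513

From T_{1}^{(1)} = (4·T_{1}^{(0)} − T_{0}^{(0)})/3, solve for T_{1}^{(0)}:
4·T_{1}^{(0)} = 3·1.873395 + 1.784900 = 7.405085
T_{1}^{(0)} = 1.851271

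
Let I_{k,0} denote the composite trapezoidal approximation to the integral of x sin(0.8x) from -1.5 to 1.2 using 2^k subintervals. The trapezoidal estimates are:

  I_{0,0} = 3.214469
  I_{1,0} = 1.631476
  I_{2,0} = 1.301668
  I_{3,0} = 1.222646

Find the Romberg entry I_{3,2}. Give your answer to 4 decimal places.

Richardson extrapolation on the trapezoidal column (denominator 4−1=3):
I_{2,1} = (4·1.301668 − 1.631476) / 3 = 1.191732
I_{3,1} = (4·1.222646 − 1.301668) / 3 = 1.196305
I_{3,2} = 1.196305 + (1.196305 − 1.191732)/15 = 1.196610
(Column j=1 coincides with Simpson's rule on the same nodes.)

1.1966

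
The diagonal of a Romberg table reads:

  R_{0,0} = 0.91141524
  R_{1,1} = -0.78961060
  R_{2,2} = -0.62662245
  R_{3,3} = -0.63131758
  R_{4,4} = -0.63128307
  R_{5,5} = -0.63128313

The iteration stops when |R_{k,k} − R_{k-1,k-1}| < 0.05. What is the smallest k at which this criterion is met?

|R_{1,1} − R_{0,0}| = 1.70102584 ≥ 0.05
|R_{2,2} − R_{1,1}| = 0.16298815 ≥ 0.05
|R_{3,3} − R_{2,2}| = 0.00469513 < 0.05

k = 3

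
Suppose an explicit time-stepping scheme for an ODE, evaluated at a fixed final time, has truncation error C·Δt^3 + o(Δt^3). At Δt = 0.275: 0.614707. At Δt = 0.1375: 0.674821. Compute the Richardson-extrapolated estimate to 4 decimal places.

The leading error scales as Δt^3; refining by a factor of 2 reduces it by 2^3 = 8.
Extrapolated value = (8·A(Δt/2) − A(Δt)) / (8 − 1)
= (8·0.674821 − 0.614707) / 7
= 4.783861 / 7 = 0.683409

0.6834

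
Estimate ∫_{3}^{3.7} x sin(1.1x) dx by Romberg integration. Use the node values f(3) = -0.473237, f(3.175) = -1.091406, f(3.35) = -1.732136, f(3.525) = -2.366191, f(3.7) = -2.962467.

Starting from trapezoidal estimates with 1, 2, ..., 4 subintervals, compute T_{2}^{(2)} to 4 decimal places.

T_{0}^{(0)} (trapezoid, 1 panel, h=0.7000): -1.202496
T_{1}^{(0)} (trapezoid, 2 panels, h=0.3500): -1.207496
T_{2}^{(0)} (trapezoid, 4 panels, h=0.1750): -1.208827
T_{1}^{(1)} = -1.207496 + (-1.207496 − (-1.202496))/3 = -1.209163
T_{2}^{(1)} = -1.208827 + (-1.208827 − (-1.207496))/3 = -1.209271
T_{2}^{(2)} = -1.209271 + (-1.209271 − (-1.209163))/15 = -1.209278

-1.2093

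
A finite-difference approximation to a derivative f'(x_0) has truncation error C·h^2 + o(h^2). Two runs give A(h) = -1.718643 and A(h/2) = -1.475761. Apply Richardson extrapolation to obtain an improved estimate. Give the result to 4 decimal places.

The leading error scales as h^2; refining by a factor of 2 reduces it by 2^2 = 4.
Extrapolated value = (4·A(h/2) − A(h)) / (4 − 1)
= (4·(-1.475761) − (-1.718643)) / 3
= -4.184401 / 3 = -1.394800

-1.3948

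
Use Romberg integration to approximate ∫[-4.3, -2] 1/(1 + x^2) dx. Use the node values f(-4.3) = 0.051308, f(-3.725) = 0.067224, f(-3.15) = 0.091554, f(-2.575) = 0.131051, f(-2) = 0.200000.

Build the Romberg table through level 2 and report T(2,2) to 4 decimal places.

0.2352

T(0,0) (trapezoid, 1 panel, h=2.3000): 0.289004
T(1,0) (trapezoid, 2 panels, h=1.1500): 0.249789
T(2,0) (trapezoid, 4 panels, h=0.5750): 0.238903
T(1,1) = 0.249789 + (0.249789 − 0.289004)/3 = 0.236717
T(2,1) = 0.238903 + (0.238903 − 0.249789)/3 = 0.235274
T(2,2) = 0.235274 + (0.235274 − 0.236717)/15 = 0.235178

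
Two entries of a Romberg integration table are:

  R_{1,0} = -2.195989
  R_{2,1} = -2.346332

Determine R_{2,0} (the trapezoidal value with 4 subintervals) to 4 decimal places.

-2.3087

From R_{2,1} = (4·R_{2,0} − R_{1,0})/3, solve for R_{2,0}:
4·R_{2,0} = 3·(-2.346332) + (-2.195989) = -9.234985
R_{2,0} = -2.308746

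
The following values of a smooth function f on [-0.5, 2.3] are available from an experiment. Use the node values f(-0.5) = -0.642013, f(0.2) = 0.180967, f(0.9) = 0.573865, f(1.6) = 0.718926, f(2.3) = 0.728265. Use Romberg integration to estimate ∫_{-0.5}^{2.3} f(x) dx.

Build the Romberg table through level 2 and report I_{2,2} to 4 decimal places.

I_{0,0} (trapezoid, 1 panel, h=2.8000): 0.120753
I_{1,0} (trapezoid, 2 panels, h=1.4000): 0.863787
I_{2,0} (trapezoid, 4 panels, h=0.7000): 1.061819
I_{1,1} = 0.863787 + (0.863787 − 0.120753)/3 = 1.111465
I_{2,1} = 1.061819 + (1.061819 − 0.863787)/3 = 1.127830
I_{2,2} = 1.127830 + (1.127830 − 1.111465)/15 = 1.128921

1.1289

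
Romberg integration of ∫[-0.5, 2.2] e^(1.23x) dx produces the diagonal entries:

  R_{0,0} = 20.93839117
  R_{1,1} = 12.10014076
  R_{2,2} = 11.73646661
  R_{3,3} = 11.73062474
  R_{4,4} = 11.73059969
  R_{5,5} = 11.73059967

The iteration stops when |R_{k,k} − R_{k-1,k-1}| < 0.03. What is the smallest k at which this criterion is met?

k = 3

|R_{1,1} − R_{0,0}| = 8.83825041 ≥ 0.03
|R_{2,2} − R_{1,1}| = 0.36367415 ≥ 0.03
|R_{3,3} − R_{2,2}| = 0.00584187 < 0.03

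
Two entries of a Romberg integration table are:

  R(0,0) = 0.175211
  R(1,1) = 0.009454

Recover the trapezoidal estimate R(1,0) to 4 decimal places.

From R(1,1) = (4·R(1,0) − R(0,0))/3, solve for R(1,0):
4·R(1,0) = 3·0.009454 + 0.175211 = 0.203573
R(1,0) = 0.050893

0.0509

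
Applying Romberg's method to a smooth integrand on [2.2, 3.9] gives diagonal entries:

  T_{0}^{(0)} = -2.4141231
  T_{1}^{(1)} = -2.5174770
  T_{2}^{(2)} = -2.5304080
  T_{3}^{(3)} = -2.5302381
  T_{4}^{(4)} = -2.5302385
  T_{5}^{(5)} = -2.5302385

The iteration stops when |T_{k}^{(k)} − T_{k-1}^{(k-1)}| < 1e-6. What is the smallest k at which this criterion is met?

k = 4

|T_{1}^{(1)} − T_{0}^{(0)}| = 0.1033539 ≥ 1e-6
|T_{2}^{(2)} − T_{1}^{(1)}| = 0.0129310 ≥ 1e-6
|T_{3}^{(3)} − T_{2}^{(2)}| = 0.0001699 ≥ 1e-6
|T_{4}^{(4)} − T_{3}^{(3)}| = 0.0000004 < 1e-6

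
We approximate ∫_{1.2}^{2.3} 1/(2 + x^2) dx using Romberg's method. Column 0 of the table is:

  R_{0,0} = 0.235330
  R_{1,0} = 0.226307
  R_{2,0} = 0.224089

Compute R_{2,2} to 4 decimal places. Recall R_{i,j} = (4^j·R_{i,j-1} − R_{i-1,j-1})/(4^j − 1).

R_{1,1} = 0.226307 + (0.226307 − 0.235330)/3 = 0.223299
R_{2,1} = (4·0.224089 − 0.226307) / 3 = 0.223350
R_{2,2} = 0.223350 + (0.223350 − 0.223299)/15 = 0.223353
(Column j=1 coincides with Simpson's rule on the same nodes.)

0.2234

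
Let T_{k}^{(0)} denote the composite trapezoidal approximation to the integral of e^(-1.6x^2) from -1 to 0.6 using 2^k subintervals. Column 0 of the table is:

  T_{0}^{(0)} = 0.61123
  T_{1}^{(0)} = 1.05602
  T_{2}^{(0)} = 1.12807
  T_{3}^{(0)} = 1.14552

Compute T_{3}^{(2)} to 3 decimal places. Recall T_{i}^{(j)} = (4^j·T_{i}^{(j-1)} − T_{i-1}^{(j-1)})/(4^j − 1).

1.151

Richardson extrapolation on the trapezoidal column (denominator 4−1=3):
T_{2}^{(1)} = 1.12807 + (1.12807 − 1.05602)/3 = 1.15209
T_{3}^{(1)} = 1.14552 + (1.14552 − 1.12807)/3 = 1.15134
T_{3}^{(2)} = (16·1.15134 − 1.15209) / 15 = 1.15129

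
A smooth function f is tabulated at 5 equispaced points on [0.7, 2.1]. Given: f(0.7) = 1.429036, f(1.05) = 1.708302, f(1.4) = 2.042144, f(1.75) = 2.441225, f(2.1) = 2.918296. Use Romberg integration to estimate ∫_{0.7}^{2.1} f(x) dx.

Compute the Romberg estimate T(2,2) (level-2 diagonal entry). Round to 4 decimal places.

2.9201

T(0,0) (trapezoid, 1 panel, h=1.4000): 3.043132
T(1,0) (trapezoid, 2 panels, h=0.7000): 2.951067
T(2,0) (trapezoid, 4 panels, h=0.3500): 2.927868
T(1,1) = 2.951067 + (2.951067 − 3.043132)/3 = 2.920379
T(2,1) = 2.927868 + (2.927868 − 2.951067)/3 = 2.920135
T(2,2) = 2.920135 + (2.920135 − 2.920379)/15 = 2.920119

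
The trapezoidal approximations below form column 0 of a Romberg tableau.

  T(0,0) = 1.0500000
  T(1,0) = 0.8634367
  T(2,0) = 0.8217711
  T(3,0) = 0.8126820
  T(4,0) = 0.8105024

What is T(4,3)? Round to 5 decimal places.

0.80978

T(2,1) = (4·0.8217711 − 0.8634367) / 3 = 0.8078826
T(3,1) = (4·0.8126820 − 0.8217711) / 3 = 0.8096523
T(4,1) = 0.8105024 + (0.8105024 − 0.8126820)/3 = 0.8097759
T(3,2) = 0.8096523 + (0.8096523 − 0.8078826)/15 = 0.8097703
T(4,2) = (16·0.8097759 − 0.8096523) / 15 = 0.8097841
T(4,3) = 0.8097841 + (0.8097841 − 0.8097703)/63 = 0.8097843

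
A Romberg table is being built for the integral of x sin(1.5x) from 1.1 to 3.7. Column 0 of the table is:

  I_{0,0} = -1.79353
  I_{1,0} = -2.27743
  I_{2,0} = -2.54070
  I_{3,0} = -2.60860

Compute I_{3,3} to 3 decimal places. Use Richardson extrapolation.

Richardson extrapolation on the trapezoidal column (denominator 4−1=3):
I_{1,1} = (4·(-2.27743) − (-1.79353)) / 3 = -2.43873
I_{2,1} = (4·(-2.54070) − (-2.27743)) / 3 = -2.62846
I_{3,1} = (4·(-2.60860) − (-2.54070)) / 3 = -2.63123
I_{2,2} = (16·(-2.62846) − (-2.43873)) / 15 = -2.64111
I_{3,2} = -2.63123 + (-2.63123 − (-2.62846))/15 = -2.63141
I_{3,3} = (64·(-2.63141) − (-2.64111)) / 63 = -2.63126

-2.631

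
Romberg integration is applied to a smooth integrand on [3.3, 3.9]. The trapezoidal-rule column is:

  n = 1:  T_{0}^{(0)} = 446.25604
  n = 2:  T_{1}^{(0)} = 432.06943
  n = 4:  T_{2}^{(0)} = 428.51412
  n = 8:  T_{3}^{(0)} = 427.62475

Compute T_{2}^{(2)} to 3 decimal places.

427.328

Richardson extrapolation on the trapezoidal column (denominator 4−1=3):
T_{1}^{(1)} = 432.06943 + (432.06943 − 446.25604)/3 = 427.34056
T_{2}^{(1)} = 428.51412 + (428.51412 − 432.06943)/3 = 427.32902
T_{2}^{(2)} = 427.32902 + (427.32902 − 427.34056)/15 = 427.32825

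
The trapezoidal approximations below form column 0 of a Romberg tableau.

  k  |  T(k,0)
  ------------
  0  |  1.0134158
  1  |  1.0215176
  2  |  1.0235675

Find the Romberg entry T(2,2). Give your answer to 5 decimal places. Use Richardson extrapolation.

1.02425

Richardson extrapolation on the trapezoidal column (denominator 4−1=3):
T(1,1) = (4·1.0215176 − 1.0134158) / 3 = 1.0242182
T(2,1) = (4·1.0235675 − 1.0215176) / 3 = 1.0242508
T(2,2) = (16·1.0242508 − 1.0242182) / 15 = 1.0242530
(Column j=1 coincides with Simpson's rule on the same nodes.)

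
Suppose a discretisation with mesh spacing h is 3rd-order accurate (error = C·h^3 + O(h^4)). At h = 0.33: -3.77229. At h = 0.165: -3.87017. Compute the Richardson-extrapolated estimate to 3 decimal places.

-3.884

The leading error scales as h^3; refining by a factor of 2 reduces it by 2^3 = 8.
Extrapolated value = (8·A(h/2) − A(h)) / (8 − 1)
= (8·(-3.87017) − (-3.77229)) / 7
= -27.18907 / 7 = -3.88415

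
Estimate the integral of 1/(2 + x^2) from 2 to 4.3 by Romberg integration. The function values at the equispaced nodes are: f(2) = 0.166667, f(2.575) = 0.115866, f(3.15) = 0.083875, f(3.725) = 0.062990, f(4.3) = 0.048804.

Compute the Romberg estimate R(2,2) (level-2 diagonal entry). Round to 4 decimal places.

0.2105

R(0,0) (trapezoid, 1 panel, h=2.3000): 0.247792
R(1,0) (trapezoid, 2 panels, h=1.1500): 0.220352
R(2,0) (trapezoid, 4 panels, h=0.5750): 0.213018
R(1,1) = 0.220352 + (0.220352 − 0.247792)/3 = 0.211205
R(2,1) = 0.213018 + (0.213018 − 0.220352)/3 = 0.210573
R(2,2) = 0.210573 + (0.210573 − 0.211205)/15 = 0.210531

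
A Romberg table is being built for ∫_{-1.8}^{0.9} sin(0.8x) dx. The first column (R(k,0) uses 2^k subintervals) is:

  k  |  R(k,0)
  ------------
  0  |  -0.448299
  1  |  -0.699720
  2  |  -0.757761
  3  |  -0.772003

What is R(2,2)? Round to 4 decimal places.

Richardson extrapolation on the trapezoidal column (denominator 4−1=3):
R(1,1) = (4·(-0.699720) − (-0.448299)) / 3 = -0.783527
R(2,1) = -0.757761 + (-0.757761 − (-0.699720))/3 = -0.777108
R(2,2) = -0.777108 + (-0.777108 − (-0.783527))/15 = -0.776680

-0.7767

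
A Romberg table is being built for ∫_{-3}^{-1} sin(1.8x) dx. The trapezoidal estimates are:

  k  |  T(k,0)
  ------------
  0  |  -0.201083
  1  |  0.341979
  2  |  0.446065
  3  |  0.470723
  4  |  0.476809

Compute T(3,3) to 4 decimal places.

0.4788

T(1,1) = 0.341979 + (0.341979 − (-0.201083))/3 = 0.523000
T(2,1) = 0.446065 + (0.446065 − 0.341979)/3 = 0.480760
T(3,1) = (4·0.470723 − 0.446065) / 3 = 0.478942
T(2,2) = 0.480760 + (0.480760 − 0.523000)/15 = 0.477944
T(3,2) = 0.478942 + (0.478942 − 0.480760)/15 = 0.478821
T(3,3) = 0.478821 + (0.478821 − 0.477944)/63 = 0.478835
(Column j=1 coincides with Simpson's rule on the same nodes.)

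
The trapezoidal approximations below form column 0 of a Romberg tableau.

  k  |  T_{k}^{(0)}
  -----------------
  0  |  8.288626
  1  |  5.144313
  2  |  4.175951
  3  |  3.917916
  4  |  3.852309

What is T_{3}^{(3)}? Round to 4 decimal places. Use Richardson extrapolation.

Richardson extrapolation on the trapezoidal column (denominator 4−1=3):
T_{1}^{(1)} = 5.144313 + (5.144313 − 8.288626)/3 = 4.096209
T_{2}^{(1)} = 4.175951 + (4.175951 − 5.144313)/3 = 3.853164
T_{3}^{(1)} = (4·3.917916 − 4.175951) / 3 = 3.831904
T_{2}^{(2)} = (16·3.853164 − 4.096209) / 15 = 3.836961
T_{3}^{(2)} = (16·3.831904 − 3.853164) / 15 = 3.830487
T_{3}^{(3)} = (64·3.830487 − 3.836961) / 63 = 3.830384

3.8304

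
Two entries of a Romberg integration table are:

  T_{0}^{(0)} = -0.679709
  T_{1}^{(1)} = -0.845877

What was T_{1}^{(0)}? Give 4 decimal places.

From T_{1}^{(1)} = (4·T_{1}^{(0)} − T_{0}^{(0)})/3, solve for T_{1}^{(0)}:
4·T_{1}^{(0)} = 3·(-0.845877) + (-0.679709) = -3.217340
T_{1}^{(0)} = -0.804335

-0.8043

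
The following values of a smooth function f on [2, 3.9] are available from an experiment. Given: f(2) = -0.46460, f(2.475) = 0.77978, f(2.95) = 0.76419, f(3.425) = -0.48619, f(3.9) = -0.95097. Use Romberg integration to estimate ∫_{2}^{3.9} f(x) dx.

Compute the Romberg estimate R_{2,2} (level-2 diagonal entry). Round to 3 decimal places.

0.183

R_{0,0} (trapezoid, 1 panel, h=1.9000): -1.34479
R_{1,0} (trapezoid, 2 panels, h=0.9500): 0.05358
R_{2,0} (trapezoid, 4 panels, h=0.4750): 0.16625
R_{1,1} = 0.05358 + (0.05358 − (-1.34479))/3 = 0.51970
R_{2,1} = 0.16625 + (0.16625 − 0.05358)/3 = 0.20381
R_{2,2} = 0.20381 + (0.20381 − 0.51970)/15 = 0.18275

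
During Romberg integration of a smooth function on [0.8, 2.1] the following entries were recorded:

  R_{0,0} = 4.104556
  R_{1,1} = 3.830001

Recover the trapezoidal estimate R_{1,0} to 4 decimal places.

From R_{1,1} = (4·R_{1,0} − R_{0,0})/3, solve for R_{1,0}:
4·R_{1,0} = 3·3.830001 + 4.104556 = 15.594559
R_{1,0} = 3.898640

3.8986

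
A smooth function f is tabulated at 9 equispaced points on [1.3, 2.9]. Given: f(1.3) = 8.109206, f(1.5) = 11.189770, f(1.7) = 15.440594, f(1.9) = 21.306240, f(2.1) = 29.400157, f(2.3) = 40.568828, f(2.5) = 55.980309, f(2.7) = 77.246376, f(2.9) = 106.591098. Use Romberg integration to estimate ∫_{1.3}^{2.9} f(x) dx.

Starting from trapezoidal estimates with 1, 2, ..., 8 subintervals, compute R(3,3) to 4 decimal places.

61.1689

R(0,0) (trapezoid, 1 panel, h=1.6000): 91.760243
R(1,0) (trapezoid, 2 panels, h=0.8000): 69.400247
R(2,0) (trapezoid, 4 panels, h=0.4000): 63.268485
R(3,0) (trapezoid, 8 panels, h=0.2000): 61.696485
R(1,1) = 69.400247 + (69.400247 − 91.760243)/3 = 61.946915
R(2,1) = 63.268485 + (63.268485 − 69.400247)/3 = 61.224564
R(3,1) = 61.696485 + (61.696485 − 63.268485)/3 = 61.172485
R(2,2) = 61.224564 + (61.224564 − 61.946915)/15 = 61.176407
R(3,2) = 61.172485 + (61.172485 − 61.224564)/15 = 61.169013
R(3,3) = 61.169013 + (61.169013 − 61.176407)/63 = 61.168896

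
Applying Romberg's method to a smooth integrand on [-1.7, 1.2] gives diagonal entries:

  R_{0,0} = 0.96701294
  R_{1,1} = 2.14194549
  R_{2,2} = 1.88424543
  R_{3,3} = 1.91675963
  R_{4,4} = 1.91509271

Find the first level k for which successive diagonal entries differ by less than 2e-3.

|R_{1,1} − R_{0,0}| = 1.17493255 ≥ 2e-3
|R_{2,2} − R_{1,1}| = 0.25770006 ≥ 2e-3
|R_{3,3} − R_{2,2}| = 0.03251420 ≥ 2e-3
|R_{4,4} − R_{3,3}| = 0.00166692 < 2e-3

k = 4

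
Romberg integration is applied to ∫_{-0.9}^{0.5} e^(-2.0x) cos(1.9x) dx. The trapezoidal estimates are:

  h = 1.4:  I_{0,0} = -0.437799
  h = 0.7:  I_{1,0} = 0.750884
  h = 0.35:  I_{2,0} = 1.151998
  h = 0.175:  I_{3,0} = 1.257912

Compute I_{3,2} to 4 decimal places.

1.2937

Richardson extrapolation on the trapezoidal column (denominator 4−1=3):
I_{2,1} = (4·1.151998 − 0.750884) / 3 = 1.285703
I_{3,1} = (4·1.257912 − 1.151998) / 3 = 1.293217
I_{3,2} = (16·1.293217 − 1.285703) / 15 = 1.293718
(Column j=1 coincides with Simpson's rule on the same nodes.)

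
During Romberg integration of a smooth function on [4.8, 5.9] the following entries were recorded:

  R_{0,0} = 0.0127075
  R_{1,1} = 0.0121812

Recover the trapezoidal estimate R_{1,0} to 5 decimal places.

From R_{1,1} = (4·R_{1,0} − R_{0,0})/3, solve for R_{1,0}:
4·R_{1,0} = 3·0.0121812 + 0.0127075 = 0.0492511
R_{1,0} = 0.0123128

0.01231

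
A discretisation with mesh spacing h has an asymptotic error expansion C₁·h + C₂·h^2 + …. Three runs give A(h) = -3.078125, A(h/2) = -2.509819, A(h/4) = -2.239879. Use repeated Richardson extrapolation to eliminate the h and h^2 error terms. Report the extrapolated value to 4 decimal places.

First eliminate the h term (factor 2^1 = 2):
  B₁ = (2·(-2.509819) − (-3.078125))/1 = -1.941513
  B₂ = (2·(-2.239879) − (-2.509819))/1 = -1.969939
Then eliminate the h^2 term (factor 2^2 = 4):
  (4·(-1.969939) − (-1.941513))/3 = -1.979414

-1.9794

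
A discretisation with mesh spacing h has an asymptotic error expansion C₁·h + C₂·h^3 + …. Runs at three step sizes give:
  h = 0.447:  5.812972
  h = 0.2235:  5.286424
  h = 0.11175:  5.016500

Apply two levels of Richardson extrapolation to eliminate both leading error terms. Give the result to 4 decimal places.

4.7447

First eliminate the h term (factor 2^1 = 2):
  B₁ = (2·5.286424 − 5.812972)/1 = 4.759876
  B₂ = (2·5.016500 − 5.286424)/1 = 4.746576
Then eliminate the h^3 term (factor 2^3 = 8):
  (8·4.746576 − 4.759876)/7 = 4.744676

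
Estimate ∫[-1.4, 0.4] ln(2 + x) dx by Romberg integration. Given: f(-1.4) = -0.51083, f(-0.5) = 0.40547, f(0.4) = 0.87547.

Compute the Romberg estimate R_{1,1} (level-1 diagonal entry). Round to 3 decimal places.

0.596

R_{0,0} (trapezoid, 1 panel, h=1.8000): 0.32818
R_{1,0} (trapezoid, 2 panels, h=0.9000): 0.52901
R_{1,1} = 0.52901 + (0.52901 − 0.32818)/3 = 0.59595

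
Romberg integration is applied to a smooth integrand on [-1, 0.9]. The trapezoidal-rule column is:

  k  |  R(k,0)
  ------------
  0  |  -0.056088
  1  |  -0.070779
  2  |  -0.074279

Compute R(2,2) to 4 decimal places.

-0.0754

R(1,1) = (4·(-0.070779) − (-0.056088)) / 3 = -0.075676
R(2,1) = -0.074279 + (-0.074279 − (-0.070779))/3 = -0.075446
R(2,2) = (16·(-0.075446) − (-0.075676)) / 15 = -0.075431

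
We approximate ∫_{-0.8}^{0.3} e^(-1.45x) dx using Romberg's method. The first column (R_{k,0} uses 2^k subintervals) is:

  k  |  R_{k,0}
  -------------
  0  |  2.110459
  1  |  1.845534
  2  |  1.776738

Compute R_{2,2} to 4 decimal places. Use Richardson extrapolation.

Richardson extrapolation on the trapezoidal column (denominator 4−1=3):
R_{1,1} = 1.845534 + (1.845534 − 2.110459)/3 = 1.757226
R_{2,1} = (4·1.776738 − 1.845534) / 3 = 1.753806
R_{2,2} = (16·1.753806 − 1.757226) / 15 = 1.753578

1.7536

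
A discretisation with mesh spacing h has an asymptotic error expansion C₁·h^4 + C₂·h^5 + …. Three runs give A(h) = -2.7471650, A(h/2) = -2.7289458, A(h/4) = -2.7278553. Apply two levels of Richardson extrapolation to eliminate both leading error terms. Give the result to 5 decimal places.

First eliminate the h^4 term (factor 2^4 = 16):
  B₁ = (16·(-2.7289458) − (-2.7471650))/15 = -2.7277312
  B₂ = (16·(-2.7278553) − (-2.7289458))/15 = -2.7277826
Then eliminate the h^5 term (factor 2^5 = 32):
  (32·(-2.7277826) − (-2.7277312))/31 = -2.7277843

-2.72778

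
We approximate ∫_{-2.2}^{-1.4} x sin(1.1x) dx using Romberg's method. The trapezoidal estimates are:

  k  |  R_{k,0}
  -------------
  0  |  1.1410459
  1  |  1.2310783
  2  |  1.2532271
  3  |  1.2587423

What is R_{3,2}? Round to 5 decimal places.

Richardson extrapolation on the trapezoidal column (denominator 4−1=3):
R_{2,1} = 1.2532271 + (1.2532271 − 1.2310783)/3 = 1.2606100
R_{3,1} = 1.2587423 + (1.2587423 − 1.2532271)/3 = 1.2605807
R_{3,2} = 1.2605807 + (1.2605807 − 1.2606100)/15 = 1.2605787

1.26058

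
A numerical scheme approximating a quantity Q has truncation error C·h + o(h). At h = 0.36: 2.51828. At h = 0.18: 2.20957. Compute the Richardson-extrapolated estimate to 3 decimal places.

1.901

The leading error scales as h; refining by a factor of 2 reduces it by 2^1 = 2.
Extrapolated value = (2·A(h/2) − A(h)) / (2 − 1)
= (2·2.20957 − 2.51828) / 1
= 1.90086 / 1 = 1.90086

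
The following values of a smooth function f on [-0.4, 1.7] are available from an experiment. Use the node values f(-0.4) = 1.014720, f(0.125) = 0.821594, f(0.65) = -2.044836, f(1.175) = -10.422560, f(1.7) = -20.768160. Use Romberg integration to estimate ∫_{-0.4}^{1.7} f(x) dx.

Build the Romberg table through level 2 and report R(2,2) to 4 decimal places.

R(0,0) (trapezoid, 1 panel, h=2.1000): -20.741112
R(1,0) (trapezoid, 2 panels, h=1.0500): -12.517634
R(2,0) (trapezoid, 4 panels, h=0.5250): -11.299324
R(1,1) = -12.517634 + (-12.517634 − (-20.741112))/3 = -9.776475
R(2,1) = -11.299324 + (-11.299324 − (-12.517634))/3 = -10.893221
R(2,2) = -10.893221 + (-10.893221 − (-9.776475))/15 = -10.967671

-10.9677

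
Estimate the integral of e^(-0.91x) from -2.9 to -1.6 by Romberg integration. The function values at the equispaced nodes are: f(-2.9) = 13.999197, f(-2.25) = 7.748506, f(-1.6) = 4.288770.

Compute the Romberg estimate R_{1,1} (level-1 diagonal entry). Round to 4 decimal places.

R_{0,0} (trapezoid, 1 panel, h=1.3000): 11.887179
R_{1,0} (trapezoid, 2 panels, h=0.6500): 10.980118
R_{1,1} = 10.980118 + (10.980118 − 11.887179)/3 = 10.677764

10.6778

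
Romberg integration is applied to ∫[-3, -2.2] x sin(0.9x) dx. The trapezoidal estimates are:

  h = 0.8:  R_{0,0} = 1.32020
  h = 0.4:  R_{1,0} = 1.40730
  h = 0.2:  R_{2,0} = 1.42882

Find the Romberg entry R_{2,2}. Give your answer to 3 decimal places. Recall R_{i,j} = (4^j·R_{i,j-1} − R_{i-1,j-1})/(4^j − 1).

1.436

Richardson extrapolation on the trapezoidal column (denominator 4−1=3):
R_{1,1} = (4·1.40730 − 1.32020) / 3 = 1.43633
R_{2,1} = 1.42882 + (1.42882 − 1.40730)/3 = 1.43599
R_{2,2} = (16·1.43599 − 1.43633) / 15 = 1.43597
(Column j=1 coincides with Simpson's rule on the same nodes.)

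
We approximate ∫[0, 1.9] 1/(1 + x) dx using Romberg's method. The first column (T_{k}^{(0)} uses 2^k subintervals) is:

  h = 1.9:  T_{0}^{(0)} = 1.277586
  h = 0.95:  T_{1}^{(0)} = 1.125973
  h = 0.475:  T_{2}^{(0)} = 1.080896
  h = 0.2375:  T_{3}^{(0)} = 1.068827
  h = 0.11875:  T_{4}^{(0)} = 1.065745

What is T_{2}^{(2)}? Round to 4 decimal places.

1.0652

Richardson extrapolation on the trapezoidal column (denominator 4−1=3):
T_{1}^{(1)} = (4·1.125973 − 1.277586) / 3 = 1.075435
T_{2}^{(1)} = (4·1.080896 − 1.125973) / 3 = 1.065870
T_{2}^{(2)} = 1.065870 + (1.065870 − 1.075435)/15 = 1.065232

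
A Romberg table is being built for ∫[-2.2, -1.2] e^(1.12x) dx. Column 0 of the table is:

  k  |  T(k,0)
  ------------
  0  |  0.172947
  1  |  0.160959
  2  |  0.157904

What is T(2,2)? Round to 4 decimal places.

Richardson extrapolation on the trapezoidal column (denominator 4−1=3):
T(1,1) = (4·0.160959 − 0.172947) / 3 = 0.156963
T(2,1) = 0.157904 + (0.157904 − 0.160959)/3 = 0.156886
T(2,2) = 0.156886 + (0.156886 − 0.156963)/15 = 0.156881

0.1569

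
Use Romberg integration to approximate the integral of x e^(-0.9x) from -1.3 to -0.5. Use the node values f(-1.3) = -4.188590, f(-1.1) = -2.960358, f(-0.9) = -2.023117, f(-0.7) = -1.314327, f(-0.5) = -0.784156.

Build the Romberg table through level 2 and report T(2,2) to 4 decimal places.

T(0,0) (trapezoid, 1 panel, h=0.8000): -1.989098
T(1,0) (trapezoid, 2 panels, h=0.4000): -1.803796
T(2,0) (trapezoid, 4 panels, h=0.2000): -1.756835
T(1,1) = -1.803796 + (-1.803796 − (-1.989098))/3 = -1.742029
T(2,1) = -1.756835 + (-1.756835 − (-1.803796))/3 = -1.741181
T(2,2) = -1.741181 + (-1.741181 − (-1.742029))/15 = -1.741124

-1.7411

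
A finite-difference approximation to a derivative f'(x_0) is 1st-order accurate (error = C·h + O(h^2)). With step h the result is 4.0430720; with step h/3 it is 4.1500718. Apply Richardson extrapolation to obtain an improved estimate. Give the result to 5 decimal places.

4.20357

Extrapolated value = (3·A(h/3) − A(h)) / (3 − 1)
= (3·4.1500718 − 4.0430720) / 2
= 8.4071434 / 2 = 4.2035717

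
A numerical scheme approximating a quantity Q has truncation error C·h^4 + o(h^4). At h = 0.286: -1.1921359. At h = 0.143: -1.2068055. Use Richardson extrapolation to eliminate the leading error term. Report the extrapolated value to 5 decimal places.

-1.20778

Extrapolated value = (16·A(h/2) − A(h)) / (16 − 1)
= (16·(-1.2068055) − (-1.1921359)) / 15
= -18.1167521 / 15 = -1.2077835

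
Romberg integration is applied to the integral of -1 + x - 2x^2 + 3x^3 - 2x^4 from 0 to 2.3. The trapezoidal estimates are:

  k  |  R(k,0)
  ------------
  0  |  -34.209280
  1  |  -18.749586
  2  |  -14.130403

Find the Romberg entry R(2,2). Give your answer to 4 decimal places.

-12.5236

R(1,1) = (4·(-18.749586) − (-34.209280)) / 3 = -13.596355
R(2,1) = -14.130403 + (-14.130403 − (-18.749586))/3 = -12.590675
R(2,2) = -12.590675 + (-12.590675 − (-13.596355))/15 = -12.523630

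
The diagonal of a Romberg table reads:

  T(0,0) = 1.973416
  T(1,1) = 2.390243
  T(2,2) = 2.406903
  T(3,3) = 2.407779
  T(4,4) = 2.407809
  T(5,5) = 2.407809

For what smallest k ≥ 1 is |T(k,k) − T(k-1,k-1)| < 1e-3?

|T(1,1) − T(0,0)| = 0.416827 ≥ 1e-3
|T(2,2) − T(1,1)| = 0.016660 ≥ 1e-3
|T(3,3) − T(2,2)| = 0.000876 < 1e-3

k = 3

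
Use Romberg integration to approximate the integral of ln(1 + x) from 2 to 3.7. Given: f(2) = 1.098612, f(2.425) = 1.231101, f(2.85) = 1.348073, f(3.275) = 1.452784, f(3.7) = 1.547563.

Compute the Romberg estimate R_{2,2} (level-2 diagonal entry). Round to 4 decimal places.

2.2777

R_{0,0} (trapezoid, 1 panel, h=1.7000): 2.249249
R_{1,0} (trapezoid, 2 panels, h=0.8500): 2.270486
R_{2,0} (trapezoid, 4 panels, h=0.4250): 2.275894
R_{1,1} = 2.270486 + (2.270486 − 2.249249)/3 = 2.277565
R_{2,1} = 2.275894 + (2.275894 − 2.270486)/3 = 2.277697
R_{2,2} = 2.277697 + (2.277697 − 2.277565)/15 = 2.277706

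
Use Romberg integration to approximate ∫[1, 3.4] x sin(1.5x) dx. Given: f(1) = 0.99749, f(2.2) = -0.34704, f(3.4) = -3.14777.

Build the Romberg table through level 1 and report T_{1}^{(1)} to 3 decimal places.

T_{0}^{(0)} (trapezoid, 1 panel, h=2.4000): -2.58034
T_{1}^{(0)} (trapezoid, 2 panels, h=1.2000): -1.70662
T_{1}^{(1)} = -1.70662 + (-1.70662 − (-2.58034))/3 = -1.41538

-1.415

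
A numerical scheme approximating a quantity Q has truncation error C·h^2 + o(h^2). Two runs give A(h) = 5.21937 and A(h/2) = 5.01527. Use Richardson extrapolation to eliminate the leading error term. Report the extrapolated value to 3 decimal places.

4.947

The leading error scales as h^2; refining by a factor of 2 reduces it by 2^2 = 4.
Extrapolated value = (4·A(h/2) − A(h)) / (4 − 1)
= (4·5.01527 − 5.21937) / 3
= 14.84171 / 3 = 4.94724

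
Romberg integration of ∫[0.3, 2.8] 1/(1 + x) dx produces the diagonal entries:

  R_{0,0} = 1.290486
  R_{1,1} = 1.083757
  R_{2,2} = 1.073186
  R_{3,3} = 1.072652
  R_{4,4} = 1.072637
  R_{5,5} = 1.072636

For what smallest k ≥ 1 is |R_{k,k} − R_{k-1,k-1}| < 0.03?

k = 2

|R_{1,1} − R_{0,0}| = 0.206729 ≥ 0.03
|R_{2,2} − R_{1,1}| = 0.010571 < 0.03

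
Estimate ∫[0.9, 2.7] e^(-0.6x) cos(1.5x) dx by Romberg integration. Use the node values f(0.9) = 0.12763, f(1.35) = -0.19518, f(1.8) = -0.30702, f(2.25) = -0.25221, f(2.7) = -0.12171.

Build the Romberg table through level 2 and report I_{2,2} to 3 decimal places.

I_{0,0} (trapezoid, 1 panel, h=1.8000): 0.00533
I_{1,0} (trapezoid, 2 panels, h=0.9000): -0.27365
I_{2,0} (trapezoid, 4 panels, h=0.4500): -0.33815
I_{1,1} = -0.27365 + (-0.27365 − 0.00533)/3 = -0.36664
I_{2,1} = -0.33815 + (-0.33815 − (-0.27365))/3 = -0.35965
I_{2,2} = -0.35965 + (-0.35965 − (-0.36664))/15 = -0.35918

-0.359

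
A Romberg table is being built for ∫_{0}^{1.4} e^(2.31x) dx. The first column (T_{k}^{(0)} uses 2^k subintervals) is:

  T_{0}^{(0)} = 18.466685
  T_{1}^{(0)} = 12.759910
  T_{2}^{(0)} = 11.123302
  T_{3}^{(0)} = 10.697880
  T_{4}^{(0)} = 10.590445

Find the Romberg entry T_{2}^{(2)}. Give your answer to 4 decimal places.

10.5591

T_{1}^{(1)} = (4·12.759910 − 18.466685) / 3 = 10.857652
T_{2}^{(1)} = (4·11.123302 − 12.759910) / 3 = 10.577766
T_{2}^{(2)} = (16·10.577766 − 10.857652) / 15 = 10.559107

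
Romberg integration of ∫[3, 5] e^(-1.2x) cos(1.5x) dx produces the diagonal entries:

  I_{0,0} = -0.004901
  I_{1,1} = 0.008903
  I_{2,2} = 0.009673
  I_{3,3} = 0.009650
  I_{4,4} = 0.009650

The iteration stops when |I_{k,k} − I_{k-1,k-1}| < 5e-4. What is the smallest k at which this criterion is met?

k = 3

|I_{1,1} − I_{0,0}| = 0.013804 ≥ 5e-4
|I_{2,2} − I_{1,1}| = 0.000770 ≥ 5e-4
|I_{3,3} − I_{2,2}| = 0.000023 < 5e-4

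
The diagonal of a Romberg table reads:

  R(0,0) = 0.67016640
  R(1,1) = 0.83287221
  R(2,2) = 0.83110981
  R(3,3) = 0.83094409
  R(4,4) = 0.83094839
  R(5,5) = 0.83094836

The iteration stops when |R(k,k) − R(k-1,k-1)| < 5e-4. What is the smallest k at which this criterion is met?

|R(1,1) − R(0,0)| = 0.16270581 ≥ 5e-4
|R(2,2) − R(1,1)| = 0.00176240 ≥ 5e-4
|R(3,3) − R(2,2)| = 0.00016572 < 5e-4

k = 3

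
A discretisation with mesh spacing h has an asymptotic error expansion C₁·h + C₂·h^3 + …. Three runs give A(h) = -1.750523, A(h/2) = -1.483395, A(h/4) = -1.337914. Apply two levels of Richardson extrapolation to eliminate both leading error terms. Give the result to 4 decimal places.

First eliminate the h term (factor 2^1 = 2):
  B₁ = (2·(-1.483395) − (-1.750523))/1 = -1.216267
  B₂ = (2·(-1.337914) − (-1.483395))/1 = -1.192433
Then eliminate the h^3 term (factor 2^3 = 8):
  (8·(-1.192433) − (-1.216267))/7 = -1.189028

-1.1890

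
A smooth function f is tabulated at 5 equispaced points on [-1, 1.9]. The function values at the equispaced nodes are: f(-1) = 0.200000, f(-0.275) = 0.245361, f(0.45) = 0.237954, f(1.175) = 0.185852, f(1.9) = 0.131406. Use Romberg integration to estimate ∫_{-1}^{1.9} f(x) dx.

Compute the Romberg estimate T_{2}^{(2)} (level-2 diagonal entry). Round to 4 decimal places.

0.6114

T_{0}^{(0)} (trapezoid, 1 panel, h=2.9000): 0.480539
T_{1}^{(0)} (trapezoid, 2 panels, h=1.4500): 0.585303
T_{2}^{(0)} (trapezoid, 4 panels, h=0.7250): 0.605281
T_{1}^{(1)} = 0.585303 + (0.585303 − 0.480539)/3 = 0.620224
T_{2}^{(1)} = 0.605281 + (0.605281 − 0.585303)/3 = 0.611940
T_{2}^{(2)} = 0.611940 + (0.611940 − 0.620224)/15 = 0.611388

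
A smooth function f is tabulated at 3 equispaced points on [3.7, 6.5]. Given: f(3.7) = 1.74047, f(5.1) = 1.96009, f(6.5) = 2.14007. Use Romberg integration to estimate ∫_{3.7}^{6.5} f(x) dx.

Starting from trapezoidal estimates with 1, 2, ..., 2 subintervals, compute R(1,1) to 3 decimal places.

5.470

R(0,0) (trapezoid, 1 panel, h=2.8000): 5.43276
R(1,0) (trapezoid, 2 panels, h=1.4000): 5.46050
R(1,1) = 5.46050 + (5.46050 − 5.43276)/3 = 5.46975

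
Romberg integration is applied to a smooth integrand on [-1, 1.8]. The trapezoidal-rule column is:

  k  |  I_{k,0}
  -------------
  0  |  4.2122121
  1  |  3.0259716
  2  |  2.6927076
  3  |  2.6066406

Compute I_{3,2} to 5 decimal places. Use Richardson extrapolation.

2.57771

Richardson extrapolation on the trapezoidal column (denominator 4−1=3):
I_{2,1} = (4·2.6927076 − 3.0259716) / 3 = 2.5816196
I_{3,1} = (4·2.6066406 − 2.6927076) / 3 = 2.5779516
I_{3,2} = (16·2.5779516 − 2.5816196) / 15 = 2.5777071
(Column j=1 coincides with Simpson's rule on the same nodes.)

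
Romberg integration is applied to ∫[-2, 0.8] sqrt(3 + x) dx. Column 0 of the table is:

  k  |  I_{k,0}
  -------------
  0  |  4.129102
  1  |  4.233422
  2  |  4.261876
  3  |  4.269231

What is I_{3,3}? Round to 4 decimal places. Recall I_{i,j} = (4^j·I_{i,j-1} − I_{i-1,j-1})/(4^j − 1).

Richardson extrapolation on the trapezoidal column (denominator 4−1=3):
I_{1,1} = (4·4.233422 − 4.129102) / 3 = 4.268195
I_{2,1} = 4.261876 + (4.261876 − 4.233422)/3 = 4.271361
I_{3,1} = (4·4.269231 − 4.261876) / 3 = 4.271683
I_{2,2} = 4.271361 + (4.271361 − 4.268195)/15 = 4.271572
I_{3,2} = (16·4.271683 − 4.271361) / 15 = 4.271704
I_{3,3} = (64·4.271704 − 4.271572) / 63 = 4.271706

4.2717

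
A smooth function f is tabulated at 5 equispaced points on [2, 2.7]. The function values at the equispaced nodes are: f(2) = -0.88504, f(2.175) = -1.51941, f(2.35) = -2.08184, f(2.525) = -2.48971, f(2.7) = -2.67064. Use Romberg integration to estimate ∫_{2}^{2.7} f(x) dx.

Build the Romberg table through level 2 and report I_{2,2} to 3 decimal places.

I_{0,0} (trapezoid, 1 panel, h=0.7000): -1.24449
I_{1,0} (trapezoid, 2 panels, h=0.3500): -1.35089
I_{2,0} (trapezoid, 4 panels, h=0.1750): -1.37704
I_{1,1} = -1.35089 + (-1.35089 − (-1.24449))/3 = -1.38636
I_{2,1} = -1.37704 + (-1.37704 − (-1.35089))/3 = -1.38576
I_{2,2} = -1.38576 + (-1.38576 − (-1.38636))/15 = -1.38572

-1.386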